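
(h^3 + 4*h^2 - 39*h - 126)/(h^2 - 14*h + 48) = (h^2 + 10*h + 21)/(h - 8)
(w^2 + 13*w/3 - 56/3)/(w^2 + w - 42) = (w - 8/3)/(w - 6)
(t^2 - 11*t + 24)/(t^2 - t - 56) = (t - 3)/(t + 7)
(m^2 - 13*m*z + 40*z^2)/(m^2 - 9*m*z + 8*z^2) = (-m + 5*z)/(-m + z)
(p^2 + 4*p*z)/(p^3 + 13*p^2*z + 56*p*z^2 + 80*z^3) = p/(p^2 + 9*p*z + 20*z^2)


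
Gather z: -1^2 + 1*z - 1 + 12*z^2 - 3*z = 12*z^2 - 2*z - 2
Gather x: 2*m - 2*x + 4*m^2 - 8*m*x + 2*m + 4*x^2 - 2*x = 4*m^2 + 4*m + 4*x^2 + x*(-8*m - 4)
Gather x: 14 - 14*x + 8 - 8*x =22 - 22*x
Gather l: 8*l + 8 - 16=8*l - 8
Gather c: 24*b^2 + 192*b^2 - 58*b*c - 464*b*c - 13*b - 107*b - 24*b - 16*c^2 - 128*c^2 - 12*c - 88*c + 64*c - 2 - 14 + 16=216*b^2 - 144*b - 144*c^2 + c*(-522*b - 36)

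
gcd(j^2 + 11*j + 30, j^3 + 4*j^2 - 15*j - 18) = j + 6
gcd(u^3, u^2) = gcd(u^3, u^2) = u^2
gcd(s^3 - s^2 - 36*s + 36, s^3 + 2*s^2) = 1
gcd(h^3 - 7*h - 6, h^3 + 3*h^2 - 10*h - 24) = h^2 - h - 6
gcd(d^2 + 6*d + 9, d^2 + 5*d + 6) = d + 3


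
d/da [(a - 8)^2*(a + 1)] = 3*(a - 8)*(a - 2)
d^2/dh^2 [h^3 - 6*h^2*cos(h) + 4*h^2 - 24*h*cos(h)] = 6*h^2*cos(h) + 24*sqrt(2)*h*sin(h + pi/4) + 6*h + 48*sin(h) - 12*cos(h) + 8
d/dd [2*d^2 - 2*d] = 4*d - 2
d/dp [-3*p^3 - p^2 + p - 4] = -9*p^2 - 2*p + 1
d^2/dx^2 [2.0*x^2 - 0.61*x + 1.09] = 4.00000000000000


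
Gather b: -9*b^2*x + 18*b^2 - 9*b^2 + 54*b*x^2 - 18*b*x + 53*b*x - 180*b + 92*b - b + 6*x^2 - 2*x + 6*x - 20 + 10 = b^2*(9 - 9*x) + b*(54*x^2 + 35*x - 89) + 6*x^2 + 4*x - 10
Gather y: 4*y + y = 5*y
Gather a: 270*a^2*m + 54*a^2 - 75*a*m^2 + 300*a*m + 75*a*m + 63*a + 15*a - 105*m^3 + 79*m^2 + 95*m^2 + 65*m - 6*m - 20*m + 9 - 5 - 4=a^2*(270*m + 54) + a*(-75*m^2 + 375*m + 78) - 105*m^3 + 174*m^2 + 39*m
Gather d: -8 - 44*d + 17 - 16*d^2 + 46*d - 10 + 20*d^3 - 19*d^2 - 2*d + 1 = 20*d^3 - 35*d^2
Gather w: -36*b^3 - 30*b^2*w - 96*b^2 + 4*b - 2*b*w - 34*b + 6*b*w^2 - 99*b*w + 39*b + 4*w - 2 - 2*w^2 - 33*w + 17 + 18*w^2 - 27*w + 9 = -36*b^3 - 96*b^2 + 9*b + w^2*(6*b + 16) + w*(-30*b^2 - 101*b - 56) + 24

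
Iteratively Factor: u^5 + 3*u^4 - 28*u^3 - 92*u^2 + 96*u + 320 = (u + 4)*(u^4 - u^3 - 24*u^2 + 4*u + 80) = (u - 2)*(u + 4)*(u^3 + u^2 - 22*u - 40) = (u - 2)*(u + 4)^2*(u^2 - 3*u - 10) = (u - 5)*(u - 2)*(u + 4)^2*(u + 2)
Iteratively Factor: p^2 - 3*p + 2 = (p - 1)*(p - 2)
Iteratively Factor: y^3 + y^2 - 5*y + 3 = (y + 3)*(y^2 - 2*y + 1) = (y - 1)*(y + 3)*(y - 1)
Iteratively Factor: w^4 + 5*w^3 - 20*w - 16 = (w + 2)*(w^3 + 3*w^2 - 6*w - 8) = (w + 2)*(w + 4)*(w^2 - w - 2) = (w - 2)*(w + 2)*(w + 4)*(w + 1)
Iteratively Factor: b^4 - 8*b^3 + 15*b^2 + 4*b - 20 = (b + 1)*(b^3 - 9*b^2 + 24*b - 20) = (b - 5)*(b + 1)*(b^2 - 4*b + 4) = (b - 5)*(b - 2)*(b + 1)*(b - 2)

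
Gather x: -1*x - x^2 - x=-x^2 - 2*x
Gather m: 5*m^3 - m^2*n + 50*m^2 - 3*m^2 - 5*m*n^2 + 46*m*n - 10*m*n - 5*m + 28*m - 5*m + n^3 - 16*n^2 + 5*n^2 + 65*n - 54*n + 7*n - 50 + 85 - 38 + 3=5*m^3 + m^2*(47 - n) + m*(-5*n^2 + 36*n + 18) + n^3 - 11*n^2 + 18*n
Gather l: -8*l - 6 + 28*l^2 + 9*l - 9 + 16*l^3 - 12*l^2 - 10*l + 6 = 16*l^3 + 16*l^2 - 9*l - 9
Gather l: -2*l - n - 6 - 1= -2*l - n - 7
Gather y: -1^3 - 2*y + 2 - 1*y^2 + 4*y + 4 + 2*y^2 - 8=y^2 + 2*y - 3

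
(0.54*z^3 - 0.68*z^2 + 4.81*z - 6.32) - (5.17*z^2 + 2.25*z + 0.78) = 0.54*z^3 - 5.85*z^2 + 2.56*z - 7.1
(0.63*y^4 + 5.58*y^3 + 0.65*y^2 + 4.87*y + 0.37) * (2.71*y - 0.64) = 1.7073*y^5 + 14.7186*y^4 - 1.8097*y^3 + 12.7817*y^2 - 2.1141*y - 0.2368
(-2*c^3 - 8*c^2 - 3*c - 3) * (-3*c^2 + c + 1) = 6*c^5 + 22*c^4 - c^3 - 2*c^2 - 6*c - 3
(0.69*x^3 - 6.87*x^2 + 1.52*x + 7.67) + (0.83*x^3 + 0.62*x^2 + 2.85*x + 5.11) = 1.52*x^3 - 6.25*x^2 + 4.37*x + 12.78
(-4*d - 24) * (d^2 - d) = -4*d^3 - 20*d^2 + 24*d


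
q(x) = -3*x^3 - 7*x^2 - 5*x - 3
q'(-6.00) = -245.00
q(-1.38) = -1.55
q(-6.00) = 423.00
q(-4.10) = 106.59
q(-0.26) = -2.12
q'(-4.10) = -98.89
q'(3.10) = -134.89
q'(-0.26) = -1.97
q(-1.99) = 2.87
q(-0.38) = -1.95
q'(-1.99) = -12.78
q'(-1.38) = -2.82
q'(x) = -9*x^2 - 14*x - 5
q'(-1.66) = -6.56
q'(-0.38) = -0.98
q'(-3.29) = -56.36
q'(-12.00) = -1133.00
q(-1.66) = -0.27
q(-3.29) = 44.52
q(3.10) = -175.14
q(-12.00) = 4233.00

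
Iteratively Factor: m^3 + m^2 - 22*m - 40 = (m + 4)*(m^2 - 3*m - 10) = (m + 2)*(m + 4)*(m - 5)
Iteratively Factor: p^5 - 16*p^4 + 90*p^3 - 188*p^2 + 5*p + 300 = (p + 1)*(p^4 - 17*p^3 + 107*p^2 - 295*p + 300) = (p - 4)*(p + 1)*(p^3 - 13*p^2 + 55*p - 75) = (p - 5)*(p - 4)*(p + 1)*(p^2 - 8*p + 15) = (p - 5)^2*(p - 4)*(p + 1)*(p - 3)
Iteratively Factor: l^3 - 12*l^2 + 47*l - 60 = (l - 3)*(l^2 - 9*l + 20) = (l - 4)*(l - 3)*(l - 5)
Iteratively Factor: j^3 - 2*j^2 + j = (j - 1)*(j^2 - j) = (j - 1)^2*(j)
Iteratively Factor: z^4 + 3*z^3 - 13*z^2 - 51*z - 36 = (z + 3)*(z^3 - 13*z - 12) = (z + 3)^2*(z^2 - 3*z - 4) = (z - 4)*(z + 3)^2*(z + 1)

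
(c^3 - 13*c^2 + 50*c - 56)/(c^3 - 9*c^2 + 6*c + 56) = (c - 2)/(c + 2)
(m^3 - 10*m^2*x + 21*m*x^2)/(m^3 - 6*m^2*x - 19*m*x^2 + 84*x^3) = m/(m + 4*x)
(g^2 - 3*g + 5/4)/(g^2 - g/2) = (g - 5/2)/g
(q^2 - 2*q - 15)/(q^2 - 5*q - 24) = (q - 5)/(q - 8)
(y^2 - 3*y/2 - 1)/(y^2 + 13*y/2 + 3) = (y - 2)/(y + 6)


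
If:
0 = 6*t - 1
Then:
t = 1/6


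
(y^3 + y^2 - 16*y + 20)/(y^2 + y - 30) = (y^3 + y^2 - 16*y + 20)/(y^2 + y - 30)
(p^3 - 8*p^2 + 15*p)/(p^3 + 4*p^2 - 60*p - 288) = p*(p^2 - 8*p + 15)/(p^3 + 4*p^2 - 60*p - 288)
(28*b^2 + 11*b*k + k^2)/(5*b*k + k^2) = (28*b^2 + 11*b*k + k^2)/(k*(5*b + k))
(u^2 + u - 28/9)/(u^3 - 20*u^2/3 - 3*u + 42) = (u - 4/3)/(u^2 - 9*u + 18)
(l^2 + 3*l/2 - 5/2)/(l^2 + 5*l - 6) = (l + 5/2)/(l + 6)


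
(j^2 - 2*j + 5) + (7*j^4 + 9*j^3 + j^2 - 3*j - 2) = 7*j^4 + 9*j^3 + 2*j^2 - 5*j + 3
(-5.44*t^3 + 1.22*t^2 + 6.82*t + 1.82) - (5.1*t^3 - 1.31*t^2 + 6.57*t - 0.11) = -10.54*t^3 + 2.53*t^2 + 0.25*t + 1.93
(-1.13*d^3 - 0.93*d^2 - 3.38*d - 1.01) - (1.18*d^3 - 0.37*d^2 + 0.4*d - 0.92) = -2.31*d^3 - 0.56*d^2 - 3.78*d - 0.09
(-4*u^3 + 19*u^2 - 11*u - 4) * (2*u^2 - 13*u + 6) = -8*u^5 + 90*u^4 - 293*u^3 + 249*u^2 - 14*u - 24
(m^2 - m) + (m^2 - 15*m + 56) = 2*m^2 - 16*m + 56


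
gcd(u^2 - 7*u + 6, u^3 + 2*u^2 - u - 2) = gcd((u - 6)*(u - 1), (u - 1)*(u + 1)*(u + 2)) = u - 1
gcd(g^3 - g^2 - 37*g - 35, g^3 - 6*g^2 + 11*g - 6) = 1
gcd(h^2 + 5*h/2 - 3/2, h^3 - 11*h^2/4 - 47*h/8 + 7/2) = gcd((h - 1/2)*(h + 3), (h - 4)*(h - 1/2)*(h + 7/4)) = h - 1/2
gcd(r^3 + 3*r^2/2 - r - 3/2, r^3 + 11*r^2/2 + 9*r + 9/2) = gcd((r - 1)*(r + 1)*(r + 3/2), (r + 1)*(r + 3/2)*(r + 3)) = r^2 + 5*r/2 + 3/2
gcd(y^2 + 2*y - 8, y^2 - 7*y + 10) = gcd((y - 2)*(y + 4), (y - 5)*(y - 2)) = y - 2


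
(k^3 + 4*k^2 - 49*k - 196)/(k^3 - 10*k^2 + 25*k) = (k^3 + 4*k^2 - 49*k - 196)/(k*(k^2 - 10*k + 25))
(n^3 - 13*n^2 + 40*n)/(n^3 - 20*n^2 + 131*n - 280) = n/(n - 7)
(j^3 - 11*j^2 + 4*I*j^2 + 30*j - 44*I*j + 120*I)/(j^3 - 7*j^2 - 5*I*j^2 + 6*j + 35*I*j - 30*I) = (j^2 + j*(-5 + 4*I) - 20*I)/(j^2 - j*(1 + 5*I) + 5*I)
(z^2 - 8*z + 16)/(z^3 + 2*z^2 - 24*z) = (z - 4)/(z*(z + 6))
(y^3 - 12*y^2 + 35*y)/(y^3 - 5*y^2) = (y - 7)/y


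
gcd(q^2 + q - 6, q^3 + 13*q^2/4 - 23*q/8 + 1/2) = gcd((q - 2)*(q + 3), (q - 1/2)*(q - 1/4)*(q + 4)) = 1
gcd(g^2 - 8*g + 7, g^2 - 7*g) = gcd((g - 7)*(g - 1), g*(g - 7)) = g - 7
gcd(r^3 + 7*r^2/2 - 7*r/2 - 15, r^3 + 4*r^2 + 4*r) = 1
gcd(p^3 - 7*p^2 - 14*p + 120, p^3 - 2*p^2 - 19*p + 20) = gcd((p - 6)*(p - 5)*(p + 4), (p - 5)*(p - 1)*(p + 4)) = p^2 - p - 20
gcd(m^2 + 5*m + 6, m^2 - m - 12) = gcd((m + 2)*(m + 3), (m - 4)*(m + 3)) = m + 3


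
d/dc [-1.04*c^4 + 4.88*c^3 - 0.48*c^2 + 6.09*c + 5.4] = -4.16*c^3 + 14.64*c^2 - 0.96*c + 6.09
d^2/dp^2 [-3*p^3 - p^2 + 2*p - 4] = -18*p - 2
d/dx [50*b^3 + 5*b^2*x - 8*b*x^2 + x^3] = 5*b^2 - 16*b*x + 3*x^2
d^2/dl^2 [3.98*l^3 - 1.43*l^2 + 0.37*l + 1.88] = 23.88*l - 2.86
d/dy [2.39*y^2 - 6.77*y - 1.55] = 4.78*y - 6.77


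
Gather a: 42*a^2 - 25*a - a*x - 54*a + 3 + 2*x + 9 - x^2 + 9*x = 42*a^2 + a*(-x - 79) - x^2 + 11*x + 12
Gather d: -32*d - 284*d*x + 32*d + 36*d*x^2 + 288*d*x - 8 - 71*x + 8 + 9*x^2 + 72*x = d*(36*x^2 + 4*x) + 9*x^2 + x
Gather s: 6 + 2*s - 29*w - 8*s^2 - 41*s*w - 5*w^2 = -8*s^2 + s*(2 - 41*w) - 5*w^2 - 29*w + 6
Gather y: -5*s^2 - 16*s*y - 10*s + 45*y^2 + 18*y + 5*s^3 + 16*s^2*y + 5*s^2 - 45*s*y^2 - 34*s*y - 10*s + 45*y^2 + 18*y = 5*s^3 - 20*s + y^2*(90 - 45*s) + y*(16*s^2 - 50*s + 36)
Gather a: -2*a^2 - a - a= -2*a^2 - 2*a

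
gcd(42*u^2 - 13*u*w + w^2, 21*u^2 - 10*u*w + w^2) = 7*u - w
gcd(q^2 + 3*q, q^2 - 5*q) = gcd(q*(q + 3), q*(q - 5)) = q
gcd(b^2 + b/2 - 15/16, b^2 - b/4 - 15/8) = b + 5/4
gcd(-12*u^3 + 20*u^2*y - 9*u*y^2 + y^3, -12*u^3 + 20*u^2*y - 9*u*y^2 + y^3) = -12*u^3 + 20*u^2*y - 9*u*y^2 + y^3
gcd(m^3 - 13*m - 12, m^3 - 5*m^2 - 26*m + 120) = m - 4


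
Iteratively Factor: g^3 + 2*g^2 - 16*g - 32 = (g - 4)*(g^2 + 6*g + 8) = (g - 4)*(g + 2)*(g + 4)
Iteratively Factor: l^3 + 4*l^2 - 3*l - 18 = (l - 2)*(l^2 + 6*l + 9) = (l - 2)*(l + 3)*(l + 3)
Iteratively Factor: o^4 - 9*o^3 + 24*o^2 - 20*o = (o - 2)*(o^3 - 7*o^2 + 10*o) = o*(o - 2)*(o^2 - 7*o + 10) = o*(o - 2)^2*(o - 5)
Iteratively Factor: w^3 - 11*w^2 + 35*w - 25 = (w - 5)*(w^2 - 6*w + 5) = (w - 5)*(w - 1)*(w - 5)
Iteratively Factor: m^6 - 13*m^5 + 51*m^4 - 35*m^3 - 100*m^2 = (m)*(m^5 - 13*m^4 + 51*m^3 - 35*m^2 - 100*m) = m*(m - 5)*(m^4 - 8*m^3 + 11*m^2 + 20*m) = m^2*(m - 5)*(m^3 - 8*m^2 + 11*m + 20) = m^2*(m - 5)^2*(m^2 - 3*m - 4) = m^2*(m - 5)^2*(m - 4)*(m + 1)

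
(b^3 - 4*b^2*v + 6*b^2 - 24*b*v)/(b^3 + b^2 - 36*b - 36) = b*(b - 4*v)/(b^2 - 5*b - 6)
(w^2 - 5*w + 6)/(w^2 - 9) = (w - 2)/(w + 3)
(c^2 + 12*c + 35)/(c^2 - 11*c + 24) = (c^2 + 12*c + 35)/(c^2 - 11*c + 24)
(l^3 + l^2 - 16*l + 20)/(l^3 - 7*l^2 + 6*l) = (l^3 + l^2 - 16*l + 20)/(l*(l^2 - 7*l + 6))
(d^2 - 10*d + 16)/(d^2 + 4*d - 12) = (d - 8)/(d + 6)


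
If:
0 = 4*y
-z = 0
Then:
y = 0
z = 0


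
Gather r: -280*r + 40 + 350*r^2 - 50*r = 350*r^2 - 330*r + 40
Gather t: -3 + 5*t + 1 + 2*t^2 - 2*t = 2*t^2 + 3*t - 2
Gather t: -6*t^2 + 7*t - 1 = -6*t^2 + 7*t - 1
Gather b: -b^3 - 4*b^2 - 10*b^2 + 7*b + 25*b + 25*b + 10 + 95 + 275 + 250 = -b^3 - 14*b^2 + 57*b + 630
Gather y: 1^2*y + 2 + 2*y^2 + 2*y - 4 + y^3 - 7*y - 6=y^3 + 2*y^2 - 4*y - 8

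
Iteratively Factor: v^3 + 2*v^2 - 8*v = (v)*(v^2 + 2*v - 8) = v*(v - 2)*(v + 4)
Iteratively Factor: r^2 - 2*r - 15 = (r + 3)*(r - 5)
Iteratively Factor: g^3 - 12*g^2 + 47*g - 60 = (g - 5)*(g^2 - 7*g + 12) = (g - 5)*(g - 3)*(g - 4)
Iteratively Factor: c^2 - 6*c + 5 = (c - 5)*(c - 1)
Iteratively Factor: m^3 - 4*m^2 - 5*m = (m - 5)*(m^2 + m) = (m - 5)*(m + 1)*(m)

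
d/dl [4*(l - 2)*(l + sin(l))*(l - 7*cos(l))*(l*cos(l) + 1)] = 4*(2 - l)*(l + sin(l))*(l - 7*cos(l))*(l*sin(l) - cos(l)) + 4*(l - 2)*(l + sin(l))*(l*cos(l) + 1)*(7*sin(l) + 1) + 4*(l - 2)*(l - 7*cos(l))*(l*cos(l) + 1)*(cos(l) + 1) + 4*(l + sin(l))*(l - 7*cos(l))*(l*cos(l) + 1)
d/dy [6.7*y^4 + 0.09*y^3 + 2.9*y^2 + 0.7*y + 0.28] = 26.8*y^3 + 0.27*y^2 + 5.8*y + 0.7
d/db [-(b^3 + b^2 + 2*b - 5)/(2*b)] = -b - 1/2 - 5/(2*b^2)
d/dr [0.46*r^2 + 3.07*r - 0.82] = 0.92*r + 3.07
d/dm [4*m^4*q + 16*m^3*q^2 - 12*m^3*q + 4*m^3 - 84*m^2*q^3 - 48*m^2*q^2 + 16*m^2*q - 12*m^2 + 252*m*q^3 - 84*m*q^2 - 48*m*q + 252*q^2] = 16*m^3*q + 48*m^2*q^2 - 36*m^2*q + 12*m^2 - 168*m*q^3 - 96*m*q^2 + 32*m*q - 24*m + 252*q^3 - 84*q^2 - 48*q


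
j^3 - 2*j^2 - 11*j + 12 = (j - 4)*(j - 1)*(j + 3)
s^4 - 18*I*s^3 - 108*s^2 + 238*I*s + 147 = (s - 7*I)^2*(s - 3*I)*(s - I)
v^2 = v^2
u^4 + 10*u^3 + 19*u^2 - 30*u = u*(u - 1)*(u + 5)*(u + 6)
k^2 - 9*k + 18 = (k - 6)*(k - 3)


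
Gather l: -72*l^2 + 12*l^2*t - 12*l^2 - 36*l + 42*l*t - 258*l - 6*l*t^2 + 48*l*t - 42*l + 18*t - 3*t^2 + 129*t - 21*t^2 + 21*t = l^2*(12*t - 84) + l*(-6*t^2 + 90*t - 336) - 24*t^2 + 168*t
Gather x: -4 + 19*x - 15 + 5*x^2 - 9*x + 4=5*x^2 + 10*x - 15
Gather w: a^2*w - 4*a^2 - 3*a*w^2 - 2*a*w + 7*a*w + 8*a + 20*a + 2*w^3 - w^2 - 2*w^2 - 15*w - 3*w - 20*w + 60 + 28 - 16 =-4*a^2 + 28*a + 2*w^3 + w^2*(-3*a - 3) + w*(a^2 + 5*a - 38) + 72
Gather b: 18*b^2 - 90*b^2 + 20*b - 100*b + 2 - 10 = -72*b^2 - 80*b - 8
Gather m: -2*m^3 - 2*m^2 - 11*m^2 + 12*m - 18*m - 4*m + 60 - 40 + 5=-2*m^3 - 13*m^2 - 10*m + 25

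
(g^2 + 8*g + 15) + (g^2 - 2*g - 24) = 2*g^2 + 6*g - 9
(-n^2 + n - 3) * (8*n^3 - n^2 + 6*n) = -8*n^5 + 9*n^4 - 31*n^3 + 9*n^2 - 18*n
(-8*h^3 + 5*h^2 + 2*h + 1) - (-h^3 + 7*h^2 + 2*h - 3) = -7*h^3 - 2*h^2 + 4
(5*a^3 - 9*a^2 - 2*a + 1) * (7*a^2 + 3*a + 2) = 35*a^5 - 48*a^4 - 31*a^3 - 17*a^2 - a + 2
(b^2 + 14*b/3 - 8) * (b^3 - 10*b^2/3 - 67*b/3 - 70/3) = b^5 + 4*b^4/3 - 413*b^3/9 - 908*b^2/9 + 628*b/9 + 560/3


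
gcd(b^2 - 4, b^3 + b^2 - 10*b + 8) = b - 2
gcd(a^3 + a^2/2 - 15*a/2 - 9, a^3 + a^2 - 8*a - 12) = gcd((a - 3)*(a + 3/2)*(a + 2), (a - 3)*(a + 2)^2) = a^2 - a - 6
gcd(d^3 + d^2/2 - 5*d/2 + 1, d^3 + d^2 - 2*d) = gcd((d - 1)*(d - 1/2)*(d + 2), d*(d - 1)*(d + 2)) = d^2 + d - 2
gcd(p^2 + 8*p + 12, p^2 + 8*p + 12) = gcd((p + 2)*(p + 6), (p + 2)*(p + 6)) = p^2 + 8*p + 12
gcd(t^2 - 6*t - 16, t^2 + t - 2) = t + 2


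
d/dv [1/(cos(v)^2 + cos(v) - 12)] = (2*cos(v) + 1)*sin(v)/(cos(v)^2 + cos(v) - 12)^2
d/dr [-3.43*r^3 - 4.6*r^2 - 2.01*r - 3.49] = -10.29*r^2 - 9.2*r - 2.01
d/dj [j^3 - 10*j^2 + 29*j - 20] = 3*j^2 - 20*j + 29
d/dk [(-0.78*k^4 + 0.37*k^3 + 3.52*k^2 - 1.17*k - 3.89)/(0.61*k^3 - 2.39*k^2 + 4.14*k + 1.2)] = (-0.4758*k^6 + 3.7284*k^5 - 12.7191*k^4 + 0.747*k^3 + 20.2272*k^2 - 10.1462*k + 14.7006)/(0.3721*k^6 - 2.9158*k^5 + 10.7629*k^4 - 18.3252*k^3 + 11.4036*k^2 + 9.936*k + 1.44)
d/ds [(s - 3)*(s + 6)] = 2*s + 3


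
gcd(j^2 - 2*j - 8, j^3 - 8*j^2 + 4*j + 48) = j^2 - 2*j - 8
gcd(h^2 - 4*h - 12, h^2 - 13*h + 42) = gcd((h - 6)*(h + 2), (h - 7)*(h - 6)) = h - 6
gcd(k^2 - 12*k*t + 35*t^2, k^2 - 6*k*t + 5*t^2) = -k + 5*t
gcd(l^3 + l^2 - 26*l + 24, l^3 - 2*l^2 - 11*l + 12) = l^2 - 5*l + 4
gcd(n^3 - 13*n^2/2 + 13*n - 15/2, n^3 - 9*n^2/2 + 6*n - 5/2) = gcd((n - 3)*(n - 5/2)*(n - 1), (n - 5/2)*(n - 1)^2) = n^2 - 7*n/2 + 5/2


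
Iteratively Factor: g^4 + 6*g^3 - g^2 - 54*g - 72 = (g + 2)*(g^3 + 4*g^2 - 9*g - 36) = (g - 3)*(g + 2)*(g^2 + 7*g + 12) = (g - 3)*(g + 2)*(g + 3)*(g + 4)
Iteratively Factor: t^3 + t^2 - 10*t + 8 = (t - 2)*(t^2 + 3*t - 4) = (t - 2)*(t + 4)*(t - 1)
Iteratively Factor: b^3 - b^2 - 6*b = (b + 2)*(b^2 - 3*b) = b*(b + 2)*(b - 3)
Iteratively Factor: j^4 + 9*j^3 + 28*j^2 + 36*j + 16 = (j + 1)*(j^3 + 8*j^2 + 20*j + 16) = (j + 1)*(j + 4)*(j^2 + 4*j + 4) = (j + 1)*(j + 2)*(j + 4)*(j + 2)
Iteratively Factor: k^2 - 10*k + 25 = (k - 5)*(k - 5)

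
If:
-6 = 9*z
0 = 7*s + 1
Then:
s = -1/7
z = -2/3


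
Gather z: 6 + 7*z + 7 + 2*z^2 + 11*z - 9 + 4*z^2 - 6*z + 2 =6*z^2 + 12*z + 6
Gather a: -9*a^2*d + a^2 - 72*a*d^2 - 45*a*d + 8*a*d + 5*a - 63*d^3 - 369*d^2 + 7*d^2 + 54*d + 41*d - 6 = a^2*(1 - 9*d) + a*(-72*d^2 - 37*d + 5) - 63*d^3 - 362*d^2 + 95*d - 6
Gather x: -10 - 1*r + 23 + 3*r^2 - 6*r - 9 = 3*r^2 - 7*r + 4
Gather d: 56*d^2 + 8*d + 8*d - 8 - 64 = 56*d^2 + 16*d - 72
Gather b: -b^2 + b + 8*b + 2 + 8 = -b^2 + 9*b + 10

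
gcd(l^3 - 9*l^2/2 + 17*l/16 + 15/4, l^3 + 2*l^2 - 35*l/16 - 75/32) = l^2 - l/2 - 15/16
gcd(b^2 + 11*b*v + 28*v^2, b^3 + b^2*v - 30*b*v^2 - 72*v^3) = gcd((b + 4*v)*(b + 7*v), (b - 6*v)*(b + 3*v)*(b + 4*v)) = b + 4*v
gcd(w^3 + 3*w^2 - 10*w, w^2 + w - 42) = 1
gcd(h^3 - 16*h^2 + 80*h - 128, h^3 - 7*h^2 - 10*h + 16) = h - 8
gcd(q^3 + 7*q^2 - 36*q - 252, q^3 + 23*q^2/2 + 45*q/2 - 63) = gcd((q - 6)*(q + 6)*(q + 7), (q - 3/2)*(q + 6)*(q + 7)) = q^2 + 13*q + 42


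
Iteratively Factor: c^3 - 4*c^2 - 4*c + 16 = (c - 4)*(c^2 - 4) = (c - 4)*(c - 2)*(c + 2)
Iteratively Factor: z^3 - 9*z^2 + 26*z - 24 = (z - 2)*(z^2 - 7*z + 12) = (z - 4)*(z - 2)*(z - 3)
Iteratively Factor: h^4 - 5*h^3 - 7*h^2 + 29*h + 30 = (h - 3)*(h^3 - 2*h^2 - 13*h - 10) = (h - 5)*(h - 3)*(h^2 + 3*h + 2) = (h - 5)*(h - 3)*(h + 1)*(h + 2)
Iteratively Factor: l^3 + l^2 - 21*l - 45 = (l + 3)*(l^2 - 2*l - 15) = (l + 3)^2*(l - 5)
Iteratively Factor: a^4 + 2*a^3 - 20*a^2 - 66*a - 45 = (a + 1)*(a^3 + a^2 - 21*a - 45) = (a - 5)*(a + 1)*(a^2 + 6*a + 9) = (a - 5)*(a + 1)*(a + 3)*(a + 3)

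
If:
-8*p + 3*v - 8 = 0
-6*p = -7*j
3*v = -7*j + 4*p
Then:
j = -24/35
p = -4/5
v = 8/15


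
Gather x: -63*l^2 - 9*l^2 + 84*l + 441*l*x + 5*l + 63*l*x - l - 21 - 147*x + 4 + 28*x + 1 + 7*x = -72*l^2 + 88*l + x*(504*l - 112) - 16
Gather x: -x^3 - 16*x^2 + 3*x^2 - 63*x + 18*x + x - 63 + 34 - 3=-x^3 - 13*x^2 - 44*x - 32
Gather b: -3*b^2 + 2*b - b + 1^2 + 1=-3*b^2 + b + 2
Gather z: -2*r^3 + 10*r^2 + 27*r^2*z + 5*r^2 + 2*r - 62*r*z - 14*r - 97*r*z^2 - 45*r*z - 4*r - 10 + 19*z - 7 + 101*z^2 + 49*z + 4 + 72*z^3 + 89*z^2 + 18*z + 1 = -2*r^3 + 15*r^2 - 16*r + 72*z^3 + z^2*(190 - 97*r) + z*(27*r^2 - 107*r + 86) - 12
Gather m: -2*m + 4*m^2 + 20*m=4*m^2 + 18*m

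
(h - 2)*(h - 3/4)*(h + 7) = h^3 + 17*h^2/4 - 71*h/4 + 21/2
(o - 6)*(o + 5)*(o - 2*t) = o^3 - 2*o^2*t - o^2 + 2*o*t - 30*o + 60*t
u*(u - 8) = u^2 - 8*u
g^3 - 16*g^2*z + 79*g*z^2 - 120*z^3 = (g - 8*z)*(g - 5*z)*(g - 3*z)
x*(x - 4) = x^2 - 4*x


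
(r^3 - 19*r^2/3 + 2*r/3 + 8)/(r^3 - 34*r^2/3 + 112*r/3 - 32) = (r + 1)/(r - 4)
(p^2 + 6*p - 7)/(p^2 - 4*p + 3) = (p + 7)/(p - 3)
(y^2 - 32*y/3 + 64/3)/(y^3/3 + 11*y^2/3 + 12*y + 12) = (3*y^2 - 32*y + 64)/(y^3 + 11*y^2 + 36*y + 36)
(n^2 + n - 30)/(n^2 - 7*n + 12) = (n^2 + n - 30)/(n^2 - 7*n + 12)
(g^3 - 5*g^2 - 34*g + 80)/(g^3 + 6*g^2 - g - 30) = (g - 8)/(g + 3)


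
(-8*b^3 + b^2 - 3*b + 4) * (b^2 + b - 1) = -8*b^5 - 7*b^4 + 6*b^3 + 7*b - 4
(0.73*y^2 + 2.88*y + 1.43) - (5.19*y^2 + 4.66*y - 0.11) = -4.46*y^2 - 1.78*y + 1.54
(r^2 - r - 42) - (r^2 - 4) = -r - 38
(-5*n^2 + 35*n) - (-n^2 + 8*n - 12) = -4*n^2 + 27*n + 12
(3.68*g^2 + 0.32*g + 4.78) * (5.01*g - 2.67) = 18.4368*g^3 - 8.2224*g^2 + 23.0934*g - 12.7626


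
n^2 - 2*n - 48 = (n - 8)*(n + 6)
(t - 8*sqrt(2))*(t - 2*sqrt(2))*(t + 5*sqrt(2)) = t^3 - 5*sqrt(2)*t^2 - 68*t + 160*sqrt(2)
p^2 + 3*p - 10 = (p - 2)*(p + 5)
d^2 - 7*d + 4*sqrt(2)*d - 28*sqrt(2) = (d - 7)*(d + 4*sqrt(2))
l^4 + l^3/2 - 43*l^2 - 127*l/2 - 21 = (l - 7)*(l + 1/2)*(l + 1)*(l + 6)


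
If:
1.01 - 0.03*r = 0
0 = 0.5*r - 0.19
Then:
No Solution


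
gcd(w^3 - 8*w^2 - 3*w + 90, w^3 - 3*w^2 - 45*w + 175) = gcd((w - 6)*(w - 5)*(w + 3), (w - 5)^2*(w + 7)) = w - 5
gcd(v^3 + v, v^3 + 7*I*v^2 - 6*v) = v^2 + I*v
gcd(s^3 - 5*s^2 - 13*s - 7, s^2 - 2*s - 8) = 1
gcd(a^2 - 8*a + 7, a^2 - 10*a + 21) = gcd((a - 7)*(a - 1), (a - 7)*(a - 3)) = a - 7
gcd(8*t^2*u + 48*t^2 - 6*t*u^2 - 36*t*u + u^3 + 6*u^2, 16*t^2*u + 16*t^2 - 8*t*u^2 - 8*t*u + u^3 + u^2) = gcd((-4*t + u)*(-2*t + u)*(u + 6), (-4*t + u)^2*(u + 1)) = 4*t - u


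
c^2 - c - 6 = (c - 3)*(c + 2)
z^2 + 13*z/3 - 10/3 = (z - 2/3)*(z + 5)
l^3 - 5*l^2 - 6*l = l*(l - 6)*(l + 1)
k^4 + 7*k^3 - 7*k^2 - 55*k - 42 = (k - 3)*(k + 1)*(k + 2)*(k + 7)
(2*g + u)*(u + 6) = 2*g*u + 12*g + u^2 + 6*u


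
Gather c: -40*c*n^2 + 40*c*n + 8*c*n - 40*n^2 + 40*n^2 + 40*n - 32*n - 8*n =c*(-40*n^2 + 48*n)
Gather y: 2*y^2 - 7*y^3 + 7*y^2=-7*y^3 + 9*y^2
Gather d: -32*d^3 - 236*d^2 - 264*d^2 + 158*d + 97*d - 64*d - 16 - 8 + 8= -32*d^3 - 500*d^2 + 191*d - 16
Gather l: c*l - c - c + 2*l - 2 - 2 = -2*c + l*(c + 2) - 4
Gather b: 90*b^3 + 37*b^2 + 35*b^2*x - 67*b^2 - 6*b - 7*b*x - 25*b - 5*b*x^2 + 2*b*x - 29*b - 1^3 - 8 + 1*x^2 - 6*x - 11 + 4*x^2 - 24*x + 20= 90*b^3 + b^2*(35*x - 30) + b*(-5*x^2 - 5*x - 60) + 5*x^2 - 30*x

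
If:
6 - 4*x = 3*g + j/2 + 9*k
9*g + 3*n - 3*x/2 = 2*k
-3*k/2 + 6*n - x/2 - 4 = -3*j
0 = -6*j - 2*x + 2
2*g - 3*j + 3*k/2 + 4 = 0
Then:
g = -481/1610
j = 2887/805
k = 564/115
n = -1149/1610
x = -7856/805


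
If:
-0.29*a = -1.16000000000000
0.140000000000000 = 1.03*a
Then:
No Solution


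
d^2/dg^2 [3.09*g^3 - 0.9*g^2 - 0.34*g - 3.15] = 18.54*g - 1.8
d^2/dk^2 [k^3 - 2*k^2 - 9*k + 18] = 6*k - 4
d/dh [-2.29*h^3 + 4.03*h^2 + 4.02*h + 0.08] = -6.87*h^2 + 8.06*h + 4.02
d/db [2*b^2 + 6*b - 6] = 4*b + 6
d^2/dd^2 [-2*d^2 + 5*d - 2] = -4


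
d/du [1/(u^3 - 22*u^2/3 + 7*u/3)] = 3*(-9*u^2 + 44*u - 7)/(u^2*(3*u^2 - 22*u + 7)^2)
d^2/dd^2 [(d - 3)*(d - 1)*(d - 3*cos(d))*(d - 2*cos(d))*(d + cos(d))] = 4*d^4*cos(d) + 32*d^3*sin(d) - 16*d^3*cos(d) - 2*d^3*cos(2*d) + 20*d^3 - 96*d^2*sin(d) - 6*d^2*sin(2*d) - 81*d^2*cos(d)/2 + 8*d^2*cos(2*d) - 27*d^2*cos(3*d)/2 - 48*d^2 + 30*d*sin(d) + 16*d*sin(2*d) - 18*d*sin(3*d) + 114*d*cos(d) - 3*d*cos(2*d) + 54*d*cos(3*d) + 21*d + 36*sin(d) - 6*sin(2*d) + 36*sin(3*d) - 57*cos(d)/2 - 4*cos(2*d) - 75*cos(3*d)/2 - 4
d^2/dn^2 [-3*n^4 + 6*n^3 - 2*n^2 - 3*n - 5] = -36*n^2 + 36*n - 4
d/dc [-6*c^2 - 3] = -12*c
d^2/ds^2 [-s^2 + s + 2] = -2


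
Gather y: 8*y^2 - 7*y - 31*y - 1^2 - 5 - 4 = 8*y^2 - 38*y - 10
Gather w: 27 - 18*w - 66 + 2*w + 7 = -16*w - 32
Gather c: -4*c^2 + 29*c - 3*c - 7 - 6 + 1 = -4*c^2 + 26*c - 12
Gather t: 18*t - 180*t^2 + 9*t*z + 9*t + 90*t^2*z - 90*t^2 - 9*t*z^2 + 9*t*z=t^2*(90*z - 270) + t*(-9*z^2 + 18*z + 27)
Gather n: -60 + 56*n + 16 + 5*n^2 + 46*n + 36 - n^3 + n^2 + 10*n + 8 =-n^3 + 6*n^2 + 112*n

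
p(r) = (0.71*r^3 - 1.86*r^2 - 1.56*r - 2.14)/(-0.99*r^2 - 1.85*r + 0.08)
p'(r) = (1.98*r + 1.85)*(0.71*r^3 - 1.86*r^2 - 1.56*r - 2.14)/(-0.99*r^2 - 1.85*r + 0.08)^2 + (2.13*r^2 - 3.72*r - 1.56)/(-0.99*r^2 - 1.85*r + 0.08) = (-0.7029*r^4 - 2.627*r^3 + 2.067*r^2 - 4.5348*r - 4.0838)/(0.9801*r^4 + 3.663*r^3 + 3.2641*r^2 - 0.296*r + 0.0064)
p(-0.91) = -2.96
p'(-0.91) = 3.65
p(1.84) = 1.03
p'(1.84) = -0.67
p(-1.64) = -17.10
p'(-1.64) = 75.69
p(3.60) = -0.07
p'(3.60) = -0.62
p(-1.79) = -42.74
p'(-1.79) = 384.33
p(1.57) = 1.22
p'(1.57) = -0.74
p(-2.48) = 14.46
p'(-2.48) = 16.52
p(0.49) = 3.07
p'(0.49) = -5.44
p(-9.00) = 10.34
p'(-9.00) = -0.62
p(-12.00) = 12.29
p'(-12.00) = -0.67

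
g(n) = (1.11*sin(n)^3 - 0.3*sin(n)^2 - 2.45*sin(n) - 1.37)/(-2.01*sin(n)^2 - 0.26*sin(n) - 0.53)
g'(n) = (4.02*sin(n)*cos(n) + 0.26*cos(n))*(1.11*sin(n)^3 - 0.3*sin(n)^2 - 2.45*sin(n) - 1.37)/(-2.01*sin(n)^2 - 0.26*sin(n) - 0.53)^2 + (3.33*sin(n)^2*cos(n) - 0.6*sin(n)*cos(n) - 2.45*cos(n))/(-2.01*sin(n)^2 - 0.26*sin(n) - 0.53) = (-2.2311*sin(n)^4 - 0.5772*sin(n)^3 - 6.6114*sin(n)^2 - 5.1894*sin(n) + 0.9423)*cos(n)/(4.0401*sin(n)^4 + 1.0452*sin(n)^3 + 2.1982*sin(n)^2 + 0.2756*sin(n) + 0.2809)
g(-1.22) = 0.12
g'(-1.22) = -0.10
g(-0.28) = 1.21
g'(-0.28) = 4.81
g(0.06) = 2.75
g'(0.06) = 1.98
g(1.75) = 1.10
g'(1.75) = 0.32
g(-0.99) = 0.10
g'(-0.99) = -0.02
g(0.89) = 1.51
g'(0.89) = -1.36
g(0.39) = 2.48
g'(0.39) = -2.26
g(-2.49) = 0.22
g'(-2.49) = -0.96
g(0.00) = 2.58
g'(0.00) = 3.35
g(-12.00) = 2.08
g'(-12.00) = -2.18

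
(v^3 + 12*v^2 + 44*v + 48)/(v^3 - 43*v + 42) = (v^3 + 12*v^2 + 44*v + 48)/(v^3 - 43*v + 42)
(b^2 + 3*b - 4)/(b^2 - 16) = (b - 1)/(b - 4)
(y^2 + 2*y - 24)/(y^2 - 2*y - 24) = (-y^2 - 2*y + 24)/(-y^2 + 2*y + 24)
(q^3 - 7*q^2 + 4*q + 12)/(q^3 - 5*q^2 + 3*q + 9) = (q^2 - 8*q + 12)/(q^2 - 6*q + 9)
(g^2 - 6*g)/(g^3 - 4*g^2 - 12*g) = 1/(g + 2)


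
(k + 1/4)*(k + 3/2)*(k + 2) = k^3 + 15*k^2/4 + 31*k/8 + 3/4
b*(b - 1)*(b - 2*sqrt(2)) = b^3 - 2*sqrt(2)*b^2 - b^2 + 2*sqrt(2)*b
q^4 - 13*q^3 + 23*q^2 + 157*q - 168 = (q - 8)*(q - 7)*(q - 1)*(q + 3)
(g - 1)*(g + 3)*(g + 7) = g^3 + 9*g^2 + 11*g - 21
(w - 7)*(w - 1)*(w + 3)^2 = w^4 - 2*w^3 - 32*w^2 - 30*w + 63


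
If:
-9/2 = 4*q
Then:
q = -9/8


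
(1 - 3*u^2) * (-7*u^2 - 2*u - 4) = 21*u^4 + 6*u^3 + 5*u^2 - 2*u - 4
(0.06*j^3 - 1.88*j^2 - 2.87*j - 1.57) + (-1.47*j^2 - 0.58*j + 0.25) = 0.06*j^3 - 3.35*j^2 - 3.45*j - 1.32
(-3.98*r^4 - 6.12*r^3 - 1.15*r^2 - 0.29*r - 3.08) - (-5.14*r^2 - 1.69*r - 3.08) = -3.98*r^4 - 6.12*r^3 + 3.99*r^2 + 1.4*r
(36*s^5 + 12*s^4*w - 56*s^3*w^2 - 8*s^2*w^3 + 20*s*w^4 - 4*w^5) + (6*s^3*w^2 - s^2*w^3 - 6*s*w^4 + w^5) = 36*s^5 + 12*s^4*w - 50*s^3*w^2 - 9*s^2*w^3 + 14*s*w^4 - 3*w^5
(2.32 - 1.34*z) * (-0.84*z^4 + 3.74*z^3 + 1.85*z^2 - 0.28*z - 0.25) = 1.1256*z^5 - 6.9604*z^4 + 6.1978*z^3 + 4.6672*z^2 - 0.3146*z - 0.58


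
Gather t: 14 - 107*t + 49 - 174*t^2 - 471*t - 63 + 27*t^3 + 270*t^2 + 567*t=27*t^3 + 96*t^2 - 11*t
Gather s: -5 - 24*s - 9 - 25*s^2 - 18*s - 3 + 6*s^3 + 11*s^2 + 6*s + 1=6*s^3 - 14*s^2 - 36*s - 16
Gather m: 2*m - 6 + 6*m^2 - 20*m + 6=6*m^2 - 18*m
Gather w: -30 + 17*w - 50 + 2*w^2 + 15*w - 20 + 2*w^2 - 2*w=4*w^2 + 30*w - 100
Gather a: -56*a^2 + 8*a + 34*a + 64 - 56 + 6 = -56*a^2 + 42*a + 14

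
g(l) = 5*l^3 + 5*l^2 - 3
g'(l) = 15*l^2 + 10*l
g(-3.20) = -115.64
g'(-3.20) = 121.60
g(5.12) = 799.16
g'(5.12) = 444.42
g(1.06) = 8.57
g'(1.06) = 27.45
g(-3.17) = -112.03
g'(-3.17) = 119.03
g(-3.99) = -241.01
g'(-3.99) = 198.90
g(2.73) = 136.00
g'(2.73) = 139.09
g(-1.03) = -3.16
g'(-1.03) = 5.61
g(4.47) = 543.48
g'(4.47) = 344.41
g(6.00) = 1257.00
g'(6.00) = 600.00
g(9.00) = 4047.00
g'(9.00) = 1305.00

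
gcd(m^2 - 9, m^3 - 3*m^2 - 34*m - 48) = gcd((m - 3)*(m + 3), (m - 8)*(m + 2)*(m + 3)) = m + 3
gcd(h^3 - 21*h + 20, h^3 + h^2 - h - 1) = h - 1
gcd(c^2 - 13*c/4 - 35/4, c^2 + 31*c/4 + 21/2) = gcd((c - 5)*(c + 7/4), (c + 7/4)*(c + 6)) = c + 7/4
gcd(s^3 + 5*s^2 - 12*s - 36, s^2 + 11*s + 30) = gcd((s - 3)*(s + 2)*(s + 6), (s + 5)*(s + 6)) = s + 6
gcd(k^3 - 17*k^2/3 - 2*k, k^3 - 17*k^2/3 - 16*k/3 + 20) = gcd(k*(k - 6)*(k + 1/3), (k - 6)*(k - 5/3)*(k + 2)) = k - 6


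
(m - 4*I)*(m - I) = m^2 - 5*I*m - 4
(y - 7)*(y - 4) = y^2 - 11*y + 28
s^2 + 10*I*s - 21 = (s + 3*I)*(s + 7*I)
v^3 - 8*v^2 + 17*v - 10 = (v - 5)*(v - 2)*(v - 1)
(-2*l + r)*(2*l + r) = -4*l^2 + r^2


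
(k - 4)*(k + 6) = k^2 + 2*k - 24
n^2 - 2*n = n*(n - 2)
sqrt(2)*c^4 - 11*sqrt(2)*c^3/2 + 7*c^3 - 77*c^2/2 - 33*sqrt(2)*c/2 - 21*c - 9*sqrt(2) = (c - 6)*(c + 1/2)*(c + 3*sqrt(2))*(sqrt(2)*c + 1)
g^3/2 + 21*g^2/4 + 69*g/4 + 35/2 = (g/2 + 1)*(g + 7/2)*(g + 5)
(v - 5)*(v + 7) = v^2 + 2*v - 35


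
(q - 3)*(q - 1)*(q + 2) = q^3 - 2*q^2 - 5*q + 6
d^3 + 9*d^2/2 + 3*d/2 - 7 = (d - 1)*(d + 2)*(d + 7/2)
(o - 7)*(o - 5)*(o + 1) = o^3 - 11*o^2 + 23*o + 35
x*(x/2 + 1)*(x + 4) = x^3/2 + 3*x^2 + 4*x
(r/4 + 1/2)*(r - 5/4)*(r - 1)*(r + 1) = r^4/4 + 3*r^3/16 - 7*r^2/8 - 3*r/16 + 5/8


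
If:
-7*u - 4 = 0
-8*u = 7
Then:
No Solution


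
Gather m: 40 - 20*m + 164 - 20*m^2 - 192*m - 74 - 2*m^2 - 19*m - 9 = -22*m^2 - 231*m + 121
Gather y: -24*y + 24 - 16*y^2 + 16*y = -16*y^2 - 8*y + 24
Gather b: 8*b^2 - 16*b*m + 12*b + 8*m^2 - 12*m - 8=8*b^2 + b*(12 - 16*m) + 8*m^2 - 12*m - 8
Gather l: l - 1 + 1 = l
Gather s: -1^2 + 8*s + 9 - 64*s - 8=-56*s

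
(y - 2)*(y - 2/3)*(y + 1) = y^3 - 5*y^2/3 - 4*y/3 + 4/3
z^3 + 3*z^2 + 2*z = z*(z + 1)*(z + 2)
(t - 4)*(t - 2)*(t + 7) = t^3 + t^2 - 34*t + 56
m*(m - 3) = m^2 - 3*m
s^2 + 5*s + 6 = (s + 2)*(s + 3)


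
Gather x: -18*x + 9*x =-9*x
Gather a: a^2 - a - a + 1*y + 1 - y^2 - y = a^2 - 2*a - y^2 + 1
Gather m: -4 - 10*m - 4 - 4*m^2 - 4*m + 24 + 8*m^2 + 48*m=4*m^2 + 34*m + 16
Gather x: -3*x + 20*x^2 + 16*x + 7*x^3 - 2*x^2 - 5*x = 7*x^3 + 18*x^2 + 8*x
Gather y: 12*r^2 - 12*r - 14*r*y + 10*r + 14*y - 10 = 12*r^2 - 2*r + y*(14 - 14*r) - 10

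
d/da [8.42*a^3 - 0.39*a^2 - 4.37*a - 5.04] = 25.26*a^2 - 0.78*a - 4.37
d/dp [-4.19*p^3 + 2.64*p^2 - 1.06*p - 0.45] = -12.57*p^2 + 5.28*p - 1.06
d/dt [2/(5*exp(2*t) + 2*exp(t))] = 4*(-5*exp(t) - 1)*exp(-t)/(5*exp(t) + 2)^2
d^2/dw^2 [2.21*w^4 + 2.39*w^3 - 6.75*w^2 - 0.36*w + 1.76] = 26.52*w^2 + 14.34*w - 13.5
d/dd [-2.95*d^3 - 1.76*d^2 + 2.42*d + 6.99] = -8.85*d^2 - 3.52*d + 2.42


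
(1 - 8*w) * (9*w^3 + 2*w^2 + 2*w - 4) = -72*w^4 - 7*w^3 - 14*w^2 + 34*w - 4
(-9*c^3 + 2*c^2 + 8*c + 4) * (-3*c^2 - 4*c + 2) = 27*c^5 + 30*c^4 - 50*c^3 - 40*c^2 + 8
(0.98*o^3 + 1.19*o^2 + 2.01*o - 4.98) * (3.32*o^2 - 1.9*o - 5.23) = 3.2536*o^5 + 2.0888*o^4 - 0.713200000000001*o^3 - 26.5763*o^2 - 1.0503*o + 26.0454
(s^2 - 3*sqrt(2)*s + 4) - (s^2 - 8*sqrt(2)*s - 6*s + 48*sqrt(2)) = 6*s + 5*sqrt(2)*s - 48*sqrt(2) + 4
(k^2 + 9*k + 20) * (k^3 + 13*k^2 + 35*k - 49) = k^5 + 22*k^4 + 172*k^3 + 526*k^2 + 259*k - 980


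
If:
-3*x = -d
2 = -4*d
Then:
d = -1/2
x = -1/6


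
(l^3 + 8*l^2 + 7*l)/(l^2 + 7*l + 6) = l*(l + 7)/(l + 6)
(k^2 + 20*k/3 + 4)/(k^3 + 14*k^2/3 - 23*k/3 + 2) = (3*k + 2)/(3*k^2 - 4*k + 1)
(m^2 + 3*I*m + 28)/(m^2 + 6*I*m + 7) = (m - 4*I)/(m - I)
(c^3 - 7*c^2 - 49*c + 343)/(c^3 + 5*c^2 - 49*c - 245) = (c - 7)/(c + 5)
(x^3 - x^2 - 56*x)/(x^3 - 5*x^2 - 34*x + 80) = x*(x + 7)/(x^2 + 3*x - 10)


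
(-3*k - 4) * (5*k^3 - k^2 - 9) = -15*k^4 - 17*k^3 + 4*k^2 + 27*k + 36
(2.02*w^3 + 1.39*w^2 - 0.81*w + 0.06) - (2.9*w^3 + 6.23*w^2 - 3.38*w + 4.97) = -0.88*w^3 - 4.84*w^2 + 2.57*w - 4.91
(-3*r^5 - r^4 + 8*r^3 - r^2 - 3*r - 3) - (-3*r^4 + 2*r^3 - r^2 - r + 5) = -3*r^5 + 2*r^4 + 6*r^3 - 2*r - 8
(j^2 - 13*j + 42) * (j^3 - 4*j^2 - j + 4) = j^5 - 17*j^4 + 93*j^3 - 151*j^2 - 94*j + 168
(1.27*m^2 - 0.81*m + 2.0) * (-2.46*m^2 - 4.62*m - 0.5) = -3.1242*m^4 - 3.8748*m^3 - 1.8128*m^2 - 8.835*m - 1.0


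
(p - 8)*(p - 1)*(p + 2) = p^3 - 7*p^2 - 10*p + 16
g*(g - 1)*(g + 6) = g^3 + 5*g^2 - 6*g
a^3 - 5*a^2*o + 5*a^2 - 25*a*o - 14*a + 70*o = (a - 2)*(a + 7)*(a - 5*o)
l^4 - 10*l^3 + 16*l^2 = l^2*(l - 8)*(l - 2)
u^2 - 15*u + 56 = (u - 8)*(u - 7)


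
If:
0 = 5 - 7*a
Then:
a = 5/7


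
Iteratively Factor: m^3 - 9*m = (m - 3)*(m^2 + 3*m) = (m - 3)*(m + 3)*(m)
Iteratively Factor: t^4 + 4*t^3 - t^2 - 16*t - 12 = (t - 2)*(t^3 + 6*t^2 + 11*t + 6) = (t - 2)*(t + 1)*(t^2 + 5*t + 6) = (t - 2)*(t + 1)*(t + 3)*(t + 2)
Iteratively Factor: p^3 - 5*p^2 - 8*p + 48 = (p - 4)*(p^2 - p - 12) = (p - 4)*(p + 3)*(p - 4)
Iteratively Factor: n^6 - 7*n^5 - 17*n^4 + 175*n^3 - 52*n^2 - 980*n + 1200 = (n + 4)*(n^5 - 11*n^4 + 27*n^3 + 67*n^2 - 320*n + 300) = (n - 2)*(n + 4)*(n^4 - 9*n^3 + 9*n^2 + 85*n - 150) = (n - 5)*(n - 2)*(n + 4)*(n^3 - 4*n^2 - 11*n + 30) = (n - 5)^2*(n - 2)*(n + 4)*(n^2 + n - 6) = (n - 5)^2*(n - 2)*(n + 3)*(n + 4)*(n - 2)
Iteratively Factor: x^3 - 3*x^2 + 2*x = (x)*(x^2 - 3*x + 2) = x*(x - 2)*(x - 1)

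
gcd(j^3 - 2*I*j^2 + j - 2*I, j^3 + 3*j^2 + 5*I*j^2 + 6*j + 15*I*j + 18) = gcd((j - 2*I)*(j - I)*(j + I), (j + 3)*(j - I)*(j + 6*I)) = j - I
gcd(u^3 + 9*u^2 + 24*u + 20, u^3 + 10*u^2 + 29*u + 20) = u + 5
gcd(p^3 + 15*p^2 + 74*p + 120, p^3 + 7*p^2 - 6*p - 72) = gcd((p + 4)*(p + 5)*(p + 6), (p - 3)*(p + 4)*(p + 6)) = p^2 + 10*p + 24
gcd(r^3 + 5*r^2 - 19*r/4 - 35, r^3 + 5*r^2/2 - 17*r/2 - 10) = r^2 + 3*r/2 - 10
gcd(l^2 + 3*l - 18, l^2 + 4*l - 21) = l - 3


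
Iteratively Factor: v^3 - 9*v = (v - 3)*(v^2 + 3*v) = (v - 3)*(v + 3)*(v)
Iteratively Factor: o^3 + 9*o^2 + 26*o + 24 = (o + 3)*(o^2 + 6*o + 8) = (o + 3)*(o + 4)*(o + 2)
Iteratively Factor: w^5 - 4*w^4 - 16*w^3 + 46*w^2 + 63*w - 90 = (w + 3)*(w^4 - 7*w^3 + 5*w^2 + 31*w - 30) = (w + 2)*(w + 3)*(w^3 - 9*w^2 + 23*w - 15) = (w - 1)*(w + 2)*(w + 3)*(w^2 - 8*w + 15) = (w - 5)*(w - 1)*(w + 2)*(w + 3)*(w - 3)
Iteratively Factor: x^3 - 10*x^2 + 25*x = (x - 5)*(x^2 - 5*x) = (x - 5)^2*(x)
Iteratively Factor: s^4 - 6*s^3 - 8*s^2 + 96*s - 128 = (s - 4)*(s^3 - 2*s^2 - 16*s + 32) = (s - 4)*(s + 4)*(s^2 - 6*s + 8) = (s - 4)*(s - 2)*(s + 4)*(s - 4)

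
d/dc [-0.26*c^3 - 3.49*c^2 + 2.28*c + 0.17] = -0.78*c^2 - 6.98*c + 2.28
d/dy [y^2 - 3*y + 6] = 2*y - 3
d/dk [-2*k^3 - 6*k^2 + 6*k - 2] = -6*k^2 - 12*k + 6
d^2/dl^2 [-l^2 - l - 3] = -2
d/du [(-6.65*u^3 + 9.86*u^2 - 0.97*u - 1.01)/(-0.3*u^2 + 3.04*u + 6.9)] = (1.995*u^4 - 40.432*u^3 - 107.9716*u^2 + 135.462*u - 3.6226)/(0.09*u^4 - 1.824*u^3 + 5.1016*u^2 + 41.952*u + 47.61)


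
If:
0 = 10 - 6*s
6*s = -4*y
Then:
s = 5/3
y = -5/2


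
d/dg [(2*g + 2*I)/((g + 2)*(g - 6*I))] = 2*((g + 2)*(g - 6*I) - (g + 2)*(g + I) - (g - 6*I)*(g + I))/((g + 2)^2*(g - 6*I)^2)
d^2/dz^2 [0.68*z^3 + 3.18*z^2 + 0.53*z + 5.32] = 4.08*z + 6.36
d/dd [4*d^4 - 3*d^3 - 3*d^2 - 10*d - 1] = 16*d^3 - 9*d^2 - 6*d - 10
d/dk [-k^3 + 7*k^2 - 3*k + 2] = -3*k^2 + 14*k - 3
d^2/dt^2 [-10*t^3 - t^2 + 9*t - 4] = -60*t - 2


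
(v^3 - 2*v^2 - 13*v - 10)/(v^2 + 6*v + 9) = (v^3 - 2*v^2 - 13*v - 10)/(v^2 + 6*v + 9)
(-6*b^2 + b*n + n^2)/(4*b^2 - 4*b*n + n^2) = (-3*b - n)/(2*b - n)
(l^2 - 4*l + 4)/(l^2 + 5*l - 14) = (l - 2)/(l + 7)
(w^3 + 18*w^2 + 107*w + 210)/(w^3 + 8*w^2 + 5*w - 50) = (w^2 + 13*w + 42)/(w^2 + 3*w - 10)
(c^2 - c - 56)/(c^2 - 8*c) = (c + 7)/c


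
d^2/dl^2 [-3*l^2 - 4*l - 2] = -6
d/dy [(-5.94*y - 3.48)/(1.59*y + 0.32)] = (5.775516*y + 1.162368)/(1.59*y + 0.32)^3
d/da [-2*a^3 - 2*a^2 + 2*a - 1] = -6*a^2 - 4*a + 2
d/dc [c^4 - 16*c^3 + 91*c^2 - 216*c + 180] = 4*c^3 - 48*c^2 + 182*c - 216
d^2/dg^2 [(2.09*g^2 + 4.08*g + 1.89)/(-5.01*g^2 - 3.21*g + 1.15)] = (-137.593638*g^3 - 356.884344*g^2 - 323.412534*g - 96.378658)/(125.751501*g^6 + 241.713963*g^5 + 68.275278*g^4 - 77.890329*g^3 - 15.67197*g^2 + 12.735675*g - 1.520875)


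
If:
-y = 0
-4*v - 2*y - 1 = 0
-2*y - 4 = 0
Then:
No Solution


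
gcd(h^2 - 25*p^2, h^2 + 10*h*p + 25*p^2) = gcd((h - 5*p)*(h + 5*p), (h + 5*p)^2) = h + 5*p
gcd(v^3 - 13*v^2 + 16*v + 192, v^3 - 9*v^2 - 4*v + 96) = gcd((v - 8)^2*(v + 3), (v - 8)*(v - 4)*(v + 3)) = v^2 - 5*v - 24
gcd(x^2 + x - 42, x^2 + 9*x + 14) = x + 7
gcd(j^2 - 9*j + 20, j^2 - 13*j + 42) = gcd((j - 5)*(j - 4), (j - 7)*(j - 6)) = 1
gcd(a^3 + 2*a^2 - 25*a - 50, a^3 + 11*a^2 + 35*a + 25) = a + 5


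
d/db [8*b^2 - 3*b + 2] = 16*b - 3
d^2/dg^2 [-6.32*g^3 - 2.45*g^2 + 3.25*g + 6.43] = -37.92*g - 4.9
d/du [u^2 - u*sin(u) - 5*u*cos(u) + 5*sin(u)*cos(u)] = 5*u*sin(u) - u*cos(u) + 2*u - sin(u) - 5*cos(u) + 5*cos(2*u)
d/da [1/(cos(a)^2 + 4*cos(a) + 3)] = 2*(cos(a) + 2)*sin(a)/(cos(a)^2 + 4*cos(a) + 3)^2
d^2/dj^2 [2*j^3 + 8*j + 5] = 12*j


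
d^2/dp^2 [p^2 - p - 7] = 2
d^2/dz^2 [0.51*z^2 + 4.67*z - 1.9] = 1.02000000000000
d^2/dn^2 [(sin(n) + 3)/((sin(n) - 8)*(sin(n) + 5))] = (-sin(n)^5 - 15*sin(n)^4 - 211*sin(n)^3 - 369*sin(n)^2 - 1054*sin(n) + 54)/((sin(n) - 8)^3*(sin(n) + 5)^3)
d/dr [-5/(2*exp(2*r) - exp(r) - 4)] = (20*exp(r) - 5)*exp(r)/(-2*exp(2*r) + exp(r) + 4)^2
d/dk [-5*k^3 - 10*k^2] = 5*k*(-3*k - 4)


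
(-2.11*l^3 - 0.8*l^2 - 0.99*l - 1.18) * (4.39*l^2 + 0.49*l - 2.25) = -9.2629*l^5 - 4.5459*l^4 + 0.00939999999999941*l^3 - 3.8653*l^2 + 1.6493*l + 2.655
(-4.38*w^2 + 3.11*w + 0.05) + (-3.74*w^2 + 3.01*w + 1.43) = -8.12*w^2 + 6.12*w + 1.48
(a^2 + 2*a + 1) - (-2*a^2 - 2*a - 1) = 3*a^2 + 4*a + 2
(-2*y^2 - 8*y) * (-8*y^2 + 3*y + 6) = 16*y^4 + 58*y^3 - 36*y^2 - 48*y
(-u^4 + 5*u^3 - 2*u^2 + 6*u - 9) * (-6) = 6*u^4 - 30*u^3 + 12*u^2 - 36*u + 54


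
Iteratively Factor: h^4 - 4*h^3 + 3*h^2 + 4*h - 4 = (h - 1)*(h^3 - 3*h^2 + 4) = (h - 2)*(h - 1)*(h^2 - h - 2) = (h - 2)*(h - 1)*(h + 1)*(h - 2)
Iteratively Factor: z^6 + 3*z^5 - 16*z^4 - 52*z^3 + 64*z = (z)*(z^5 + 3*z^4 - 16*z^3 - 52*z^2 + 64) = z*(z - 1)*(z^4 + 4*z^3 - 12*z^2 - 64*z - 64) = z*(z - 1)*(z + 4)*(z^3 - 12*z - 16) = z*(z - 1)*(z + 2)*(z + 4)*(z^2 - 2*z - 8) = z*(z - 4)*(z - 1)*(z + 2)*(z + 4)*(z + 2)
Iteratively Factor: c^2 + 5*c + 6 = (c + 3)*(c + 2)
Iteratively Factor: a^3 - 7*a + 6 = (a + 3)*(a^2 - 3*a + 2) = (a - 1)*(a + 3)*(a - 2)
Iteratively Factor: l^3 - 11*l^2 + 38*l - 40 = (l - 4)*(l^2 - 7*l + 10) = (l - 4)*(l - 2)*(l - 5)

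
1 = 1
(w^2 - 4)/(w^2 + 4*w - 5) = (w^2 - 4)/(w^2 + 4*w - 5)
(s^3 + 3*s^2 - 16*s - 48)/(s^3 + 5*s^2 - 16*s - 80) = (s + 3)/(s + 5)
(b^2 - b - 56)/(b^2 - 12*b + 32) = (b + 7)/(b - 4)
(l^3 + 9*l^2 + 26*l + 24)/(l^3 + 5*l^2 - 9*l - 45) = (l^2 + 6*l + 8)/(l^2 + 2*l - 15)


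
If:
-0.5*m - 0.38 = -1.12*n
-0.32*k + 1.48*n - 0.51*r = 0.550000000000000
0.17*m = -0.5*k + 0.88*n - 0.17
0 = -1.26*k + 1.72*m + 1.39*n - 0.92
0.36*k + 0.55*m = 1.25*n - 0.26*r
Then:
No Solution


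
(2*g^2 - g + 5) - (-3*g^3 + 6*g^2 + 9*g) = 3*g^3 - 4*g^2 - 10*g + 5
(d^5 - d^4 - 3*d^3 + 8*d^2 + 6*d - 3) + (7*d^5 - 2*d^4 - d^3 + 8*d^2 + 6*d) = 8*d^5 - 3*d^4 - 4*d^3 + 16*d^2 + 12*d - 3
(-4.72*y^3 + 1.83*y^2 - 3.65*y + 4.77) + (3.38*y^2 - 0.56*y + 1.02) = -4.72*y^3 + 5.21*y^2 - 4.21*y + 5.79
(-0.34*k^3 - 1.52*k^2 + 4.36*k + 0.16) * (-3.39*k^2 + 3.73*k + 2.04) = 1.1526*k^5 + 3.8846*k^4 - 21.1436*k^3 + 12.6196*k^2 + 9.4912*k + 0.3264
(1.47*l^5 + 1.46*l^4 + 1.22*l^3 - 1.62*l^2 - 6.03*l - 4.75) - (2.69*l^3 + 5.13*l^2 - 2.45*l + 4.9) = 1.47*l^5 + 1.46*l^4 - 1.47*l^3 - 6.75*l^2 - 3.58*l - 9.65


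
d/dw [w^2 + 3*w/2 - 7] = 2*w + 3/2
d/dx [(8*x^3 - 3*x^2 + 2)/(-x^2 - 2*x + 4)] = 2*(-4*x^4 - 16*x^3 + 51*x^2 - 10*x + 2)/(x^4 + 4*x^3 - 4*x^2 - 16*x + 16)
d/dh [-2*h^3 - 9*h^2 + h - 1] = -6*h^2 - 18*h + 1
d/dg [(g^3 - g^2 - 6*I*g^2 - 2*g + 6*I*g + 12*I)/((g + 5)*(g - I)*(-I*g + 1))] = 2*(3*g^4*(-1 + I) + 3*g^3*(2 + I) + 12*g^2*(3 + I) + 5*g*(18 - I) - 9 - 5*I)/(g^6 + 10*g^5 + 27*g^4 + 20*g^3 + 51*g^2 + 10*g + 25)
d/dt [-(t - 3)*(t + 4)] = -2*t - 1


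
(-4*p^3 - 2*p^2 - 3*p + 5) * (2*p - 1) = -8*p^4 - 4*p^2 + 13*p - 5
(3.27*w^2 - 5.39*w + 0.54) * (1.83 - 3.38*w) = -11.0526*w^3 + 24.2023*w^2 - 11.6889*w + 0.9882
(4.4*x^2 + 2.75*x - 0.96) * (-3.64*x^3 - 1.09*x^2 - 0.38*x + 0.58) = -16.016*x^5 - 14.806*x^4 - 1.1751*x^3 + 2.5534*x^2 + 1.9598*x - 0.5568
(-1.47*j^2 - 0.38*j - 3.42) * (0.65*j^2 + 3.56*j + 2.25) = -0.9555*j^4 - 5.4802*j^3 - 6.8833*j^2 - 13.0302*j - 7.695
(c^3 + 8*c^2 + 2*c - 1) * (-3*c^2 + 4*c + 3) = -3*c^5 - 20*c^4 + 29*c^3 + 35*c^2 + 2*c - 3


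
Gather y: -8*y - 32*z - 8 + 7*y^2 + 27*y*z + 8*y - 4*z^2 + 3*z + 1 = 7*y^2 + 27*y*z - 4*z^2 - 29*z - 7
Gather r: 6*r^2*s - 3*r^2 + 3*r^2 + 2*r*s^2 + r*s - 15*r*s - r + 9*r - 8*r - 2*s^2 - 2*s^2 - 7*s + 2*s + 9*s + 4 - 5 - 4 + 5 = 6*r^2*s + r*(2*s^2 - 14*s) - 4*s^2 + 4*s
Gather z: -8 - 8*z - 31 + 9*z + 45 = z + 6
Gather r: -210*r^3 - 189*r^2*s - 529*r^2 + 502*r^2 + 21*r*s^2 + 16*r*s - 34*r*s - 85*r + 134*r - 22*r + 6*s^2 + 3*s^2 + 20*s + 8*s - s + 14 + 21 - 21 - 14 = -210*r^3 + r^2*(-189*s - 27) + r*(21*s^2 - 18*s + 27) + 9*s^2 + 27*s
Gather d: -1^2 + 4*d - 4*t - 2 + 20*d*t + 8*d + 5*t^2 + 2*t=d*(20*t + 12) + 5*t^2 - 2*t - 3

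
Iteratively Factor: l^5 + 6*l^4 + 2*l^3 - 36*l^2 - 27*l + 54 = (l - 1)*(l^4 + 7*l^3 + 9*l^2 - 27*l - 54) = (l - 2)*(l - 1)*(l^3 + 9*l^2 + 27*l + 27) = (l - 2)*(l - 1)*(l + 3)*(l^2 + 6*l + 9) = (l - 2)*(l - 1)*(l + 3)^2*(l + 3)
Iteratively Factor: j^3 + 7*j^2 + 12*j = (j + 3)*(j^2 + 4*j) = (j + 3)*(j + 4)*(j)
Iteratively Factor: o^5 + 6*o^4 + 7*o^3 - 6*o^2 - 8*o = (o + 4)*(o^4 + 2*o^3 - o^2 - 2*o) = (o + 2)*(o + 4)*(o^3 - o) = (o - 1)*(o + 2)*(o + 4)*(o^2 + o) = o*(o - 1)*(o + 2)*(o + 4)*(o + 1)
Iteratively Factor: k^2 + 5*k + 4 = (k + 1)*(k + 4)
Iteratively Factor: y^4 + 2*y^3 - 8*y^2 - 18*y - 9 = (y + 1)*(y^3 + y^2 - 9*y - 9) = (y - 3)*(y + 1)*(y^2 + 4*y + 3) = (y - 3)*(y + 1)*(y + 3)*(y + 1)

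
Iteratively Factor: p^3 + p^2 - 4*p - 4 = (p + 2)*(p^2 - p - 2) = (p + 1)*(p + 2)*(p - 2)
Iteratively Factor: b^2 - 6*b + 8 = (b - 2)*(b - 4)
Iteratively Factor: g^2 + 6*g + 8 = (g + 2)*(g + 4)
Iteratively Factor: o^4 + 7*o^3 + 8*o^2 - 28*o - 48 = (o + 3)*(o^3 + 4*o^2 - 4*o - 16) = (o + 2)*(o + 3)*(o^2 + 2*o - 8) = (o - 2)*(o + 2)*(o + 3)*(o + 4)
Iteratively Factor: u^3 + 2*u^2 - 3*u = (u + 3)*(u^2 - u) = (u - 1)*(u + 3)*(u)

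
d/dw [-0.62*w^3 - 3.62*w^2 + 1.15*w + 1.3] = -1.86*w^2 - 7.24*w + 1.15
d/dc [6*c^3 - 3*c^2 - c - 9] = 18*c^2 - 6*c - 1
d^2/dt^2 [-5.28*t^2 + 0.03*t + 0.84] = -10.5600000000000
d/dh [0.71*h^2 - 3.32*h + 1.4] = 1.42*h - 3.32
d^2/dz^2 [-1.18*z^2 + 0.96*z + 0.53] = -2.36000000000000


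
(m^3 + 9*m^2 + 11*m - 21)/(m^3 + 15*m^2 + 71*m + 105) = (m - 1)/(m + 5)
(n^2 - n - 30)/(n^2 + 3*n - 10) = (n - 6)/(n - 2)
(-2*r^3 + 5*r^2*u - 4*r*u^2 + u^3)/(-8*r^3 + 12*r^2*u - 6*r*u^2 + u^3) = (r^2 - 2*r*u + u^2)/(4*r^2 - 4*r*u + u^2)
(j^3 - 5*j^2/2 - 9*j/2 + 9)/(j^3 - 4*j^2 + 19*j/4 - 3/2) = 2*(j^2 - j - 6)/(2*j^2 - 5*j + 2)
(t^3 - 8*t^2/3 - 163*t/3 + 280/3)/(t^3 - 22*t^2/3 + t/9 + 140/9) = 3*(t^2 - t - 56)/(3*t^2 - 17*t - 28)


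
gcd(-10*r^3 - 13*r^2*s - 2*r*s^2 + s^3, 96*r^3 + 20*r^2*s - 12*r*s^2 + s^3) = 2*r + s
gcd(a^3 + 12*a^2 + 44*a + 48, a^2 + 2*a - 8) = a + 4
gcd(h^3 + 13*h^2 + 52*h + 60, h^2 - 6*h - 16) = h + 2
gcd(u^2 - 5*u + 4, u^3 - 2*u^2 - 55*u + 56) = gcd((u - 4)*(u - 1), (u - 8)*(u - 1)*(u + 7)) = u - 1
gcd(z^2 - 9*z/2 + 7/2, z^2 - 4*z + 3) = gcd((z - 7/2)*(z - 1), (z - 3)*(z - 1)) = z - 1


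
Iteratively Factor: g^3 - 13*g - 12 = (g + 1)*(g^2 - g - 12) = (g - 4)*(g + 1)*(g + 3)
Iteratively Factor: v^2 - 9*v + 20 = (v - 5)*(v - 4)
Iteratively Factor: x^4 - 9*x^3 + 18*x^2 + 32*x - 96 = (x - 4)*(x^3 - 5*x^2 - 2*x + 24) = (x - 4)*(x - 3)*(x^2 - 2*x - 8) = (x - 4)^2*(x - 3)*(x + 2)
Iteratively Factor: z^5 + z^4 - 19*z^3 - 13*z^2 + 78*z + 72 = (z + 2)*(z^4 - z^3 - 17*z^2 + 21*z + 36) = (z + 2)*(z + 4)*(z^3 - 5*z^2 + 3*z + 9) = (z + 1)*(z + 2)*(z + 4)*(z^2 - 6*z + 9) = (z - 3)*(z + 1)*(z + 2)*(z + 4)*(z - 3)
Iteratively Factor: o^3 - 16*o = (o)*(o^2 - 16) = o*(o - 4)*(o + 4)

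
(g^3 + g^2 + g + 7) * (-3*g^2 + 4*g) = -3*g^5 + g^4 + g^3 - 17*g^2 + 28*g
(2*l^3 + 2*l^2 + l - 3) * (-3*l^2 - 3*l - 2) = -6*l^5 - 12*l^4 - 13*l^3 + 2*l^2 + 7*l + 6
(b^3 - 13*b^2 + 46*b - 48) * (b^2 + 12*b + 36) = b^5 - b^4 - 74*b^3 + 36*b^2 + 1080*b - 1728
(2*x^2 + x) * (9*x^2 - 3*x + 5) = 18*x^4 + 3*x^3 + 7*x^2 + 5*x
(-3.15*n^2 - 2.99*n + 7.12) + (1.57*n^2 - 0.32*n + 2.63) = -1.58*n^2 - 3.31*n + 9.75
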